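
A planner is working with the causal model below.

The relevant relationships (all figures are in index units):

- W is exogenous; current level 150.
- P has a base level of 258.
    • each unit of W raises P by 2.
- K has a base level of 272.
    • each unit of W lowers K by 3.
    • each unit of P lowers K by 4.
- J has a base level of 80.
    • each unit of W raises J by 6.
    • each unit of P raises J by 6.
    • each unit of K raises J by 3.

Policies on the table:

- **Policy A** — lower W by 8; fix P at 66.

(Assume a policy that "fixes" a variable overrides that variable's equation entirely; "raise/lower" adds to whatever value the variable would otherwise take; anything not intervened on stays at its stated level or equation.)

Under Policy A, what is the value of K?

-418

Policy A (W − 8, P := 66):
  W = 150 − 8 = 142
  P = 66
  K = 272 − 3·142 − 4·66 = -418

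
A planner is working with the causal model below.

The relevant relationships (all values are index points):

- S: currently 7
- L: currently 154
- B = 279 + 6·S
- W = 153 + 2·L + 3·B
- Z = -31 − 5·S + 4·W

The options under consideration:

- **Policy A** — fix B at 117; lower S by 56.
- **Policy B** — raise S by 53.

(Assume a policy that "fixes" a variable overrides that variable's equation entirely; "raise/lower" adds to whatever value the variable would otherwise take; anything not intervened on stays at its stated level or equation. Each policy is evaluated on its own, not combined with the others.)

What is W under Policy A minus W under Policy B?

-1566

Policy A (B := 117, S − 56):
  S = 7 − 56 = -49
  L = 154
  B = 117
  W = 153 + 2·154 + 3·117 = 812
Policy B (S + 53):
  S = 7 + 53 = 60
  L = 154
  B = 279 + 6·60 = 639
  W = 153 + 2·154 + 3·639 = 2378
W: 812 − 2378 = -1566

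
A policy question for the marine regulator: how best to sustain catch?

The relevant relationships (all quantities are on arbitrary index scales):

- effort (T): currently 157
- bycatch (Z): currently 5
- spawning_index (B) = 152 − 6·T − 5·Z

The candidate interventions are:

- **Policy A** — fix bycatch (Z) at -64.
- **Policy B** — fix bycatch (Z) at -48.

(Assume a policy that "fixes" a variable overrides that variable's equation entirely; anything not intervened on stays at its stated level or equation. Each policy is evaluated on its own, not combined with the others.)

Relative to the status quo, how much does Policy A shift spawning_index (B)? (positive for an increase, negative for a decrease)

Baseline:
  T = 157
  Z = 5
  B = 152 − 6·157 − 5·5 = -815
Policy A (Z := -64):
  T = 157
  Z = -64
  B = 152 − 6·157 − 5·(-64) = -470
Change in B: -470 − (-815) = 345

345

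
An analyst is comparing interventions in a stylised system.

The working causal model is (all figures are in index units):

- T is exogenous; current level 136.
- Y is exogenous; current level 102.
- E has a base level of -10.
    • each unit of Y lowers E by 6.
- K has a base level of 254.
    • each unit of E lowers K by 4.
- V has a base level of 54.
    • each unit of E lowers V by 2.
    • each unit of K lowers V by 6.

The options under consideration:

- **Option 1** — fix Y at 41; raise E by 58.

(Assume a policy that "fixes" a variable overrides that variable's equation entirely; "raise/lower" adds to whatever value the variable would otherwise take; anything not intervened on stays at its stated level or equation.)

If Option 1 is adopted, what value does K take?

1046

Option 1 (Y := 41, E + 58):
  Y = 41
  E = -10 − 6·41 (+58 from intervention) = -198
  K = 254 − 4·(-198) = 1046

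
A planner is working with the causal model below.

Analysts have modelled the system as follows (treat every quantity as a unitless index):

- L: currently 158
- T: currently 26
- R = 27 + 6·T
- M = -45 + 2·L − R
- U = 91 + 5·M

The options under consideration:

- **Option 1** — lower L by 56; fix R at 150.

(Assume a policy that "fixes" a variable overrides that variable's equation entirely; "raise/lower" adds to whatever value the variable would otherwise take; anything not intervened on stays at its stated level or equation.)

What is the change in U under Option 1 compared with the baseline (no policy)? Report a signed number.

Baseline:
  L = 158
  T = 26
  R = 27 + 6·26 = 183
  M = -45 + 2·158 − 183 = 88
  U = 91 + 5·88 = 531
Option 1 (L − 56, R := 150):
  L = 158 − 56 = 102
  T = 26
  R = 150
  M = -45 + 2·102 − 150 = 9
  U = 91 + 5·9 = 136
Change in U: 136 − 531 = -395

-395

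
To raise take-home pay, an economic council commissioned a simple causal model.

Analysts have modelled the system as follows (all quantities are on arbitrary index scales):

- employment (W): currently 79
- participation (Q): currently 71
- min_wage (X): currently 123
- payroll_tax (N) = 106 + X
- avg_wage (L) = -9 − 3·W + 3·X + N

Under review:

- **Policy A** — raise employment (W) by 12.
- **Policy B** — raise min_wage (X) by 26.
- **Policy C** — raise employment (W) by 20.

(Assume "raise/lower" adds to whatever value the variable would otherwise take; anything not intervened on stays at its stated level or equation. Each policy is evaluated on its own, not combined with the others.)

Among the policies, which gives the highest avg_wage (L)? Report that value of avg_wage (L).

456

Policy A (W + 12):
  W = 79 + 12 = 91
  X = 123
  N = 106 + 123 = 229
  L = -9 − 3·91 + 3·123 + 229 = 316
Policy B (X + 26):
  W = 79
  X = 123 + 26 = 149
  N = 106 + 149 = 255
  L = -9 − 3·79 + 3·149 + 255 = 456
Policy C (W + 20):
  W = 79 + 20 = 99
  X = 123
  N = 106 + 123 = 229
  L = -9 − 3·99 + 3·123 + 229 = 292
Comparing — Policy A: L=316, Policy B: L=456, Policy C: L=292. Highest is 456 (Policy B).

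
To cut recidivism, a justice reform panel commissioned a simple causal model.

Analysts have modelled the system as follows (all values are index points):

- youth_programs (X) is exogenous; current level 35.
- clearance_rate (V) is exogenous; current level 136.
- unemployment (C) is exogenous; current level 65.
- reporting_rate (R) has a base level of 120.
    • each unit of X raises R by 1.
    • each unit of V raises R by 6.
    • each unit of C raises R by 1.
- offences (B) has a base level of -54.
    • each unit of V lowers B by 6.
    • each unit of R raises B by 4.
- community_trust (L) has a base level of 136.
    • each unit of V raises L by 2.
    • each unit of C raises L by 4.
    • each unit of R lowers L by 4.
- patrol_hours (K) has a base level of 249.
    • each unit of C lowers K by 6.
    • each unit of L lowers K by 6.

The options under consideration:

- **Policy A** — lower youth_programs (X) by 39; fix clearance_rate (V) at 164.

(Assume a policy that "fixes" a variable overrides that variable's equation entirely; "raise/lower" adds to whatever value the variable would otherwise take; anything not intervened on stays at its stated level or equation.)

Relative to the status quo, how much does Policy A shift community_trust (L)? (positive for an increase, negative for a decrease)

Baseline:
  X = 35
  V = 136
  C = 65
  R = 120 + 35 + 6·136 + 65 = 1036
  L = 136 + 2·136 + 4·65 − 4·1036 = -3476
Policy A (X − 39, V := 164):
  X = 35 − 39 = -4
  V = 164
  C = 65
  R = 120 + (-4) + 6·164 + 65 = 1165
  L = 136 + 2·164 + 4·65 − 4·1165 = -3936
Change in L: -3936 − (-3476) = -460

-460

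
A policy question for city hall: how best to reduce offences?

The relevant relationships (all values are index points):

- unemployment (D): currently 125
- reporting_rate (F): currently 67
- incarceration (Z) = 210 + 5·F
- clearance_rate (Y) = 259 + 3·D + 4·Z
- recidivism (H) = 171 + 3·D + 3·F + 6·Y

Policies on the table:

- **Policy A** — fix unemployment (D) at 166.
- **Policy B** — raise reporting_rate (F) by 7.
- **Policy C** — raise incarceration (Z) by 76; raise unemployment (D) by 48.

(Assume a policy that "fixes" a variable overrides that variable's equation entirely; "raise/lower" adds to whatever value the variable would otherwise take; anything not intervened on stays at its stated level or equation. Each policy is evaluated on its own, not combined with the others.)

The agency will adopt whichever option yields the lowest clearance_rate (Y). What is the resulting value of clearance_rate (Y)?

Policy A (D := 166):
  D = 166
  F = 67
  Z = 210 + 5·67 = 545
  Y = 259 + 3·166 + 4·545 = 2937
Policy B (F + 7):
  D = 125
  F = 67 + 7 = 74
  Z = 210 + 5·74 = 580
  Y = 259 + 3·125 + 4·580 = 2954
Policy C (Z + 76, D + 48):
  D = 125 + 48 = 173
  F = 67
  Z = 210 + 5·67 (+76 from intervention) = 621
  Y = 259 + 3·173 + 4·621 = 3262
Comparing — Policy A: Y=2937, Policy B: Y=2954, Policy C: Y=3262. Lowest is 2937 (Policy A).

2937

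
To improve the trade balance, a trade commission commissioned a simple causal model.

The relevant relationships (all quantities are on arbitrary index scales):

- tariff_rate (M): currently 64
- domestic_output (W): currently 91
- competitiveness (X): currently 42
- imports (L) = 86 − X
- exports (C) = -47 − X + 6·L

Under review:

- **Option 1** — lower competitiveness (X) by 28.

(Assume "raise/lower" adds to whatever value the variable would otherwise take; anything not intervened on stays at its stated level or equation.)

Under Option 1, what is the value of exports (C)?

371

Option 1 (X − 28):
  X = 42 − 28 = 14
  L = 86 − 14 = 72
  C = -47 − 14 + 6·72 = 371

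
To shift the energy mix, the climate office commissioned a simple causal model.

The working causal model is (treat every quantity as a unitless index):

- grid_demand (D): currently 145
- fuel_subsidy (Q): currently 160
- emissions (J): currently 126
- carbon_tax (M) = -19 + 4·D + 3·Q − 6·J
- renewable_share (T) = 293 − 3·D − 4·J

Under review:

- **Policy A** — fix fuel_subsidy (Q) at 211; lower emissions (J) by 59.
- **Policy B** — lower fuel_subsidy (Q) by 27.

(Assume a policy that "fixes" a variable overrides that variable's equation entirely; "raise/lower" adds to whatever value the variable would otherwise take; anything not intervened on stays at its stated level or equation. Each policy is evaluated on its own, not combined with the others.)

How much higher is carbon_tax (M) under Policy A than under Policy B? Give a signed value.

588

Policy A (Q := 211, J − 59):
  D = 145
  Q = 211
  J = 126 − 59 = 67
  M = -19 + 4·145 + 3·211 − 6·67 = 792
Policy B (Q − 27):
  D = 145
  Q = 160 − 27 = 133
  J = 126
  M = -19 + 4·145 + 3·133 − 6·126 = 204
M: 792 − 204 = 588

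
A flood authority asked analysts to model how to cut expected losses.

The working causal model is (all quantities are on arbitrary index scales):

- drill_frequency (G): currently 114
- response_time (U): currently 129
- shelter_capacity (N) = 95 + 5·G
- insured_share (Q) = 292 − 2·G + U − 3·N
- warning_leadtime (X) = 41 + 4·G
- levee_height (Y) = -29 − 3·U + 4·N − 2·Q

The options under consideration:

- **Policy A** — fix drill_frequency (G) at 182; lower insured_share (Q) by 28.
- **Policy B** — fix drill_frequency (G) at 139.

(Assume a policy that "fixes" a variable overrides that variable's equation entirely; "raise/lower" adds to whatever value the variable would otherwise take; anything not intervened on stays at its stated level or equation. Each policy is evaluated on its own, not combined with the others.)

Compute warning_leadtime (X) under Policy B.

597

Policy B (G := 139):
  G = 139
  X = 41 + 4·139 = 597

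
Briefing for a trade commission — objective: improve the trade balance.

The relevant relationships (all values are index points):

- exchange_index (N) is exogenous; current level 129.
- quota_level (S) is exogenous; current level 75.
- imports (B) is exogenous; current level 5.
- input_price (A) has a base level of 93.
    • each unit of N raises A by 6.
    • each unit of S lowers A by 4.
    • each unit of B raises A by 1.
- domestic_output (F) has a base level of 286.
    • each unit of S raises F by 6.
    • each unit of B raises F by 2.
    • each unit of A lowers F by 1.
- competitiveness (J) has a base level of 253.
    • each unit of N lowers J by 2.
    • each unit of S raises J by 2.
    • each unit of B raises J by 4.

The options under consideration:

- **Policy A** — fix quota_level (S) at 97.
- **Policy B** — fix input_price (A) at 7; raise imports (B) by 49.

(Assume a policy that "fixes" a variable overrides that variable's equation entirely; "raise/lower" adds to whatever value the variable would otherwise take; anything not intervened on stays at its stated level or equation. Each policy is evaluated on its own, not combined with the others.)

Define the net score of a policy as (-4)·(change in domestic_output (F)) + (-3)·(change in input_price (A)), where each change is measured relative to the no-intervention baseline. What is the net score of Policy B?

-957

Baseline:
  N = 129
  S = 75
  B = 5
  A = 93 + 6·129 − 4·75 + 5 = 572
  F = 286 + 6·75 + 2·5 − 572 = 174
Policy B (A := 7, B + 49):
  N = 129
  S = 75
  B = 5 + 49 = 54
  A = 7
  F = 286 + 6·75 + 2·54 − 7 = 837
ΔF = 837 − 174 = 663; ΔA = 7 − 572 = -565
Score = (-4)·663 + (-3)·(-565) = -957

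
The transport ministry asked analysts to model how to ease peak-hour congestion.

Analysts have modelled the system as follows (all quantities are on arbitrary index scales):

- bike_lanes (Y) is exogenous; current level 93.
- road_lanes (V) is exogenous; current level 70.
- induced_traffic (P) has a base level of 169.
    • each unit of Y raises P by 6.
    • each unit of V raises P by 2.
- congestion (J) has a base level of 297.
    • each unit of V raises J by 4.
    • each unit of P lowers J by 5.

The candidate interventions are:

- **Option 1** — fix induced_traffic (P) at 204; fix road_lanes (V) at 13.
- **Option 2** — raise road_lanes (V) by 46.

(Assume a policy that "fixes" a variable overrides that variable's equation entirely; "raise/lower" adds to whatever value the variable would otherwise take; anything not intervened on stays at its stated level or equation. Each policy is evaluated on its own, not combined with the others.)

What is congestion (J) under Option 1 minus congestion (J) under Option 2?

Option 1 (P := 204, V := 13):
  Y = 93
  V = 13
  P = 204
  J = 297 + 4·13 − 5·204 = -671
Option 2 (V + 46):
  Y = 93
  V = 70 + 46 = 116
  P = 169 + 6·93 + 2·116 = 959
  J = 297 + 4·116 − 5·959 = -4034
J: -671 − (-4034) = 3363

3363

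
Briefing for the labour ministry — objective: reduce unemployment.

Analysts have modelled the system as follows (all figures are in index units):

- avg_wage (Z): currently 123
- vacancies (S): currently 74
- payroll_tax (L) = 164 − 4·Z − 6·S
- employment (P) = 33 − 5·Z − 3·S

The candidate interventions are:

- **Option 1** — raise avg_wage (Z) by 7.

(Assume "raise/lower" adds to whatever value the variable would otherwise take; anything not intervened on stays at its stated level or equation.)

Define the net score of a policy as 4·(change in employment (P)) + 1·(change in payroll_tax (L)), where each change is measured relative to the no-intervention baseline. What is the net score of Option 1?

-168

Baseline:
  Z = 123
  S = 74
  L = 164 − 4·123 − 6·74 = -772
  P = 33 − 5·123 − 3·74 = -804
Option 1 (Z + 7):
  Z = 123 + 7 = 130
  S = 74
  L = 164 − 4·130 − 6·74 = -800
  P = 33 − 5·130 − 3·74 = -839
ΔP = -839 − (-804) = -35; ΔL = -800 − (-772) = -28
Score = 4·(-35) + 1·(-28) = -168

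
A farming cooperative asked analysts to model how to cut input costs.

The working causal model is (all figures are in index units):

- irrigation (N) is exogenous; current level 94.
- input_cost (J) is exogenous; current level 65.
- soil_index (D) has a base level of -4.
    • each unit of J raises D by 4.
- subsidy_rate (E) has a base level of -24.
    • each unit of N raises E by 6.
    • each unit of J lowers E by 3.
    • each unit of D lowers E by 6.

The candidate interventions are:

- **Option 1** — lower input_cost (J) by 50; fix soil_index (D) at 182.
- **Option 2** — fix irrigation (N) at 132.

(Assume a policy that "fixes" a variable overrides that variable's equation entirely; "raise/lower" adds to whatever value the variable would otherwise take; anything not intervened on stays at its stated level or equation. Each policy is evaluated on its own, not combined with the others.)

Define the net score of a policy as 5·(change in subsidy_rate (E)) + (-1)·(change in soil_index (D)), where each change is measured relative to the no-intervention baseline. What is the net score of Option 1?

Baseline:
  N = 94
  J = 65
  D = -4 + 4·65 = 256
  E = -24 + 6·94 − 3·65 − 6·256 = -1191
Option 1 (J − 50, D := 182):
  N = 94
  J = 65 − 50 = 15
  D = 182
  E = -24 + 6·94 − 3·15 − 6·182 = -597
ΔE = -597 − (-1191) = 594; ΔD = 182 − 256 = -74
Score = 5·594 + (-1)·(-74) = 3044

3044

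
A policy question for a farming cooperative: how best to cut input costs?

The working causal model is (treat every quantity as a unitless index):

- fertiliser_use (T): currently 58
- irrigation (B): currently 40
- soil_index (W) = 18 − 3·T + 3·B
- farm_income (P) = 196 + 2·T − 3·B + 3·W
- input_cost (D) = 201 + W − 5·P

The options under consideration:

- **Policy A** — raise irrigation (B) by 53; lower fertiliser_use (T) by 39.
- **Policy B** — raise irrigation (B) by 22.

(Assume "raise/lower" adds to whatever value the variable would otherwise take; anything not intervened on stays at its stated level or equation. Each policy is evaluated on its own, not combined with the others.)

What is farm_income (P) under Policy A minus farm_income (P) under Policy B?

Policy A (B + 53, T − 39):
  T = 58 − 39 = 19
  B = 40 + 53 = 93
  W = 18 − 3·19 + 3·93 = 240
  P = 196 + 2·19 − 3·93 + 3·240 = 675
Policy B (B + 22):
  T = 58
  B = 40 + 22 = 62
  W = 18 − 3·58 + 3·62 = 30
  P = 196 + 2·58 − 3·62 + 3·30 = 216
P: 675 − 216 = 459

459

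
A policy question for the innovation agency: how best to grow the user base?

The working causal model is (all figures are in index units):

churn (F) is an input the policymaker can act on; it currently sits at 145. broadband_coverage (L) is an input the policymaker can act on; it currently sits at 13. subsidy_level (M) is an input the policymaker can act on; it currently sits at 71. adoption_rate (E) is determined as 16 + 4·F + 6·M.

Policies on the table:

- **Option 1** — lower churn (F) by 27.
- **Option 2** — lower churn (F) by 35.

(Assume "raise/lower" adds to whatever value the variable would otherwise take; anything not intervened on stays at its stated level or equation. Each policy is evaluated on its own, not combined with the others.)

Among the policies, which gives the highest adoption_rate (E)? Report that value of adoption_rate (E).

Option 1 (F − 27):
  F = 145 − 27 = 118
  M = 71
  E = 16 + 4·118 + 6·71 = 914
Option 2 (F − 35):
  F = 145 − 35 = 110
  M = 71
  E = 16 + 4·110 + 6·71 = 882
Comparing — Option 1: E=914, Option 2: E=882. Highest is 914 (Option 1).

914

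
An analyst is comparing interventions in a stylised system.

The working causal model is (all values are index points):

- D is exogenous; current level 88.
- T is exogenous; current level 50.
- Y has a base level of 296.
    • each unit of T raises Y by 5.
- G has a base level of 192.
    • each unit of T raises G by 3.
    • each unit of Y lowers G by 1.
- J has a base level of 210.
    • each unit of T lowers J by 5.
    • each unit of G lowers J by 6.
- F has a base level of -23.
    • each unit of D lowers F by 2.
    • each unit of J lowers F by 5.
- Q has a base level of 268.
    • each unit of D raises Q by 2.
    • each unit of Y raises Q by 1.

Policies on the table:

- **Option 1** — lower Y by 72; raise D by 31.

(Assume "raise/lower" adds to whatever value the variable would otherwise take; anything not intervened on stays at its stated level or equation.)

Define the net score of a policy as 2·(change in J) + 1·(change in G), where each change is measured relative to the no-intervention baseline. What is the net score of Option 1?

-792

Baseline:
  T = 50
  Y = 296 + 5·50 = 546
  G = 192 + 3·50 − 546 = -204
  J = 210 − 5·50 − 6·(-204) = 1184
Option 1 (Y − 72, D + 31):
  T = 50
  Y = 296 + 5·50 (−72 from intervention) = 474
  G = 192 + 3·50 − 474 = -132
  J = 210 − 5·50 − 6·(-132) = 752
ΔJ = 752 − 1184 = -432; ΔG = -132 − (-204) = 72
Score = 2·(-432) + 1·72 = -792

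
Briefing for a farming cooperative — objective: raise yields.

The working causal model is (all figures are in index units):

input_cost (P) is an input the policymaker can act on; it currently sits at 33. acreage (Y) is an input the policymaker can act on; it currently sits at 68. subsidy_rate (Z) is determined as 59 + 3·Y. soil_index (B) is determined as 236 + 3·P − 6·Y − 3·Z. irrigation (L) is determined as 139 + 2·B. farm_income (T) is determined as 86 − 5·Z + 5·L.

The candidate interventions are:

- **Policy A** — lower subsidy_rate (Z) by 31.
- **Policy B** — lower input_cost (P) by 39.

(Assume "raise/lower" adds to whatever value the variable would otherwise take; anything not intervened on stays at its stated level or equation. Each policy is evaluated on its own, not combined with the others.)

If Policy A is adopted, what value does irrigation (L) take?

-1399

Policy A (Z − 31):
  P = 33
  Y = 68
  Z = 59 + 3·68 (−31 from intervention) = 232
  B = 236 + 3·33 − 6·68 − 3·232 = -769
  L = 139 + 2·(-769) = -1399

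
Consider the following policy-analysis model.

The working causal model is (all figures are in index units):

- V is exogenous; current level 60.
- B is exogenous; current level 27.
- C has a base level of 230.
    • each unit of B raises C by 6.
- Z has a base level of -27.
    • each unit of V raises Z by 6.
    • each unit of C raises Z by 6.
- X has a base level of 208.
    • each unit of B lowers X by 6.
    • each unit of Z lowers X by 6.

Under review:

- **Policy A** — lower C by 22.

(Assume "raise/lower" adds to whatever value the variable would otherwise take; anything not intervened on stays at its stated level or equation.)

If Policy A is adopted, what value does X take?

-15272

Policy A (C − 22):
  V = 60
  B = 27
  C = 230 + 6·27 (−22 from intervention) = 370
  Z = -27 + 6·60 + 6·370 = 2553
  X = 208 − 6·27 − 6·2553 = -15272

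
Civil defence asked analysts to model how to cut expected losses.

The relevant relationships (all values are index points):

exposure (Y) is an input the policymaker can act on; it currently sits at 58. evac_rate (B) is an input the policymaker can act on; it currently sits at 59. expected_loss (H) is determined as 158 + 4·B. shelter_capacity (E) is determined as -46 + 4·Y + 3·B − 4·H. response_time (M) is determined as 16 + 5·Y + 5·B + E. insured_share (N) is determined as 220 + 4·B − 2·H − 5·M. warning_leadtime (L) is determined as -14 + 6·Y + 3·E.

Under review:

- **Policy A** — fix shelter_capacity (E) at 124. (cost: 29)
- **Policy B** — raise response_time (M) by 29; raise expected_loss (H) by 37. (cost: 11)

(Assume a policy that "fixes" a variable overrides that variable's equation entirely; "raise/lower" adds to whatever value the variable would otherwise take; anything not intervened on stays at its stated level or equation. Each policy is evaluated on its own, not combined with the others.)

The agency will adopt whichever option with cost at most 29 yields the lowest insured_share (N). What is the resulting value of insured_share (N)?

-3957

Policy A (E := 124):
  Y = 58
  B = 59
  H = 158 + 4·59 = 394
  E = 124
  M = 16 + 5·58 + 5·59 + 124 = 725
  N = 220 + 4·59 − 2·394 − 5·725 = -3957
Policy B (M + 29, H + 37):
  Y = 58
  B = 59
  H = 158 + 4·59 (+37 from intervention) = 431
  E = -46 + 4·58 + 3·59 − 4·431 = -1361
  M = 16 + 5·58 + 5·59 + (-1361) (+29 from intervention) = -731
  N = 220 + 4·59 − 2·431 − 5·(-731) = 3249
Comparing — Policy A: N=-3957, Policy B: N=3249. Lowest is -3957 (Policy A).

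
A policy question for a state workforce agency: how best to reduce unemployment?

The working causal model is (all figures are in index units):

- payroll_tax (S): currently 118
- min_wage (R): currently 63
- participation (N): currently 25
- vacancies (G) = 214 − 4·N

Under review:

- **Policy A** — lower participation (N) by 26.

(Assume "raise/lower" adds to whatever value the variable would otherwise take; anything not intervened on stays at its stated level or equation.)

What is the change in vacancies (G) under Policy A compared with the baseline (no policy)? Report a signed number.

Baseline:
  N = 25
  G = 214 − 4·25 = 114
Policy A (N − 26):
  N = 25 − 26 = -1
  G = 214 − 4·(-1) = 218
Change in G: 218 − 114 = 104

104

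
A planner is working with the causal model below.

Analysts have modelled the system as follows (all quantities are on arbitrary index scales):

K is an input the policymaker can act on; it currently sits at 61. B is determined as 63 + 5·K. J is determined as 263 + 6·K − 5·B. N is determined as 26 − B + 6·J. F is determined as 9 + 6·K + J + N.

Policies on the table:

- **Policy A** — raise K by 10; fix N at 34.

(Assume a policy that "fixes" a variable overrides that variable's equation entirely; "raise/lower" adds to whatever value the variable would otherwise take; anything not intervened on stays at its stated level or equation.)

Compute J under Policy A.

-1401

Policy A (K + 10, N := 34):
  K = 61 + 10 = 71
  B = 63 + 5·71 = 418
  J = 263 + 6·71 − 5·418 = -1401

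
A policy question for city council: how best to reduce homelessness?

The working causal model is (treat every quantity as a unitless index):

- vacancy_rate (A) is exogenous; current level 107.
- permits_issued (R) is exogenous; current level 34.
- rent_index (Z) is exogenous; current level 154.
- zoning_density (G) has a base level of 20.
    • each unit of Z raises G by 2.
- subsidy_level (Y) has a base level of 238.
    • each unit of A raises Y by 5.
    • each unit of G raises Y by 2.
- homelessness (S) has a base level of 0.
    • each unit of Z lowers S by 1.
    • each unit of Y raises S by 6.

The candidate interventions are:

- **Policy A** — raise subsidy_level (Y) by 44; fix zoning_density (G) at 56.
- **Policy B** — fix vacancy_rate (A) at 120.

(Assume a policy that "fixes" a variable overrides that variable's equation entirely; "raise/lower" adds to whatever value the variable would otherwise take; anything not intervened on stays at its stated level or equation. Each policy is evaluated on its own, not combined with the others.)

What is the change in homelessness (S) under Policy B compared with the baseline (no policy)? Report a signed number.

390

Baseline:
  A = 107
  Z = 154
  G = 20 + 2·154 = 328
  Y = 238 + 5·107 + 2·328 = 1429
  S = 0 − 154 + 6·1429 = 8420
Policy B (A := 120):
  A = 120
  Z = 154
  G = 20 + 2·154 = 328
  Y = 238 + 5·120 + 2·328 = 1494
  S = 0 − 154 + 6·1494 = 8810
Change in S: 8810 − 8420 = 390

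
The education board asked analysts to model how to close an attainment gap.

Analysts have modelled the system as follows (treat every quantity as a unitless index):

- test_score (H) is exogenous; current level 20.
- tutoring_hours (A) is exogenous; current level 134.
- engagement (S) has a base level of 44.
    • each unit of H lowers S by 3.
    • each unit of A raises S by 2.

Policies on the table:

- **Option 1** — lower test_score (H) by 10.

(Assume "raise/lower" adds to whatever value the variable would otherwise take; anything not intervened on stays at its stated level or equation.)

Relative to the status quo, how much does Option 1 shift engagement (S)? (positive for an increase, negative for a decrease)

30

Baseline:
  H = 20
  A = 134
  S = 44 − 3·20 + 2·134 = 252
Option 1 (H − 10):
  H = 20 − 10 = 10
  A = 134
  S = 44 − 3·10 + 2·134 = 282
Change in S: 282 − 252 = 30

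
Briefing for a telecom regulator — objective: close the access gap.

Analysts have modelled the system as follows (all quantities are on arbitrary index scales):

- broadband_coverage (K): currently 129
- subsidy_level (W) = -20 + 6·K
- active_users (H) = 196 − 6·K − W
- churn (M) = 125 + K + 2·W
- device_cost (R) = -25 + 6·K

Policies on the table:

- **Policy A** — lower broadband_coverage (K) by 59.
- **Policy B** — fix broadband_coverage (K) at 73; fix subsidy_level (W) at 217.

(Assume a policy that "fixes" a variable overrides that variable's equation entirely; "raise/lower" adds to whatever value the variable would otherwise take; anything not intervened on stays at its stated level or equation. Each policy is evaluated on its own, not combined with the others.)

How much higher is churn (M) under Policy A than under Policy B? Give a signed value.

Policy A (K − 59):
  K = 129 − 59 = 70
  W = -20 + 6·70 = 400
  M = 125 + 70 + 2·400 = 995
Policy B (K := 73, W := 217):
  K = 73
  W = 217
  M = 125 + 73 + 2·217 = 632
M: 995 − 632 = 363

363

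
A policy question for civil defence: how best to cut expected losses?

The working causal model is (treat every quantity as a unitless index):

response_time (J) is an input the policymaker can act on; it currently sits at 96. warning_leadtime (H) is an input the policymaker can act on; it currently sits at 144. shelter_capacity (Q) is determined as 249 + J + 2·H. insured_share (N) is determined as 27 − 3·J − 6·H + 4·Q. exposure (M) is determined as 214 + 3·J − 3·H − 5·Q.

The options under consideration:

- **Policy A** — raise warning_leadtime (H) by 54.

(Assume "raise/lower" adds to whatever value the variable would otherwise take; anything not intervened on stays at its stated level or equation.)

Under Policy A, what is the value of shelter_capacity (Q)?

Policy A (H + 54):
  J = 96
  H = 144 + 54 = 198
  Q = 249 + 96 + 2·198 = 741

741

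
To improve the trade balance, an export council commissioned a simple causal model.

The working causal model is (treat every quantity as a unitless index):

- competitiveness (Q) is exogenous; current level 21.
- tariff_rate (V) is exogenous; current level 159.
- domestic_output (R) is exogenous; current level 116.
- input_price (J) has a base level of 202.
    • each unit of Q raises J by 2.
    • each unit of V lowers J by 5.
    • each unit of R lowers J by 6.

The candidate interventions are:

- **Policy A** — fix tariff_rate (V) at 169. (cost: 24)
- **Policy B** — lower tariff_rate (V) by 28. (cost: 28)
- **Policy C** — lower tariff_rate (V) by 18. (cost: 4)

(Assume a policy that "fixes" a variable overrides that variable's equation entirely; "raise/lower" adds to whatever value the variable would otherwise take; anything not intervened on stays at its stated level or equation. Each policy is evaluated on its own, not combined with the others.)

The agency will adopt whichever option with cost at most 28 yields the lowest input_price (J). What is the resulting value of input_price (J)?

-1297

Policy A (V := 169):
  Q = 21
  V = 169
  R = 116
  J = 202 + 2·21 − 5·169 − 6·116 = -1297
Policy B (V − 28):
  Q = 21
  V = 159 − 28 = 131
  R = 116
  J = 202 + 2·21 − 5·131 − 6·116 = -1107
Policy C (V − 18):
  Q = 21
  V = 159 − 18 = 141
  R = 116
  J = 202 + 2·21 − 5·141 − 6·116 = -1157
Comparing — Policy A: J=-1297, Policy B: J=-1107, Policy C: J=-1157. Lowest is -1297 (Policy A).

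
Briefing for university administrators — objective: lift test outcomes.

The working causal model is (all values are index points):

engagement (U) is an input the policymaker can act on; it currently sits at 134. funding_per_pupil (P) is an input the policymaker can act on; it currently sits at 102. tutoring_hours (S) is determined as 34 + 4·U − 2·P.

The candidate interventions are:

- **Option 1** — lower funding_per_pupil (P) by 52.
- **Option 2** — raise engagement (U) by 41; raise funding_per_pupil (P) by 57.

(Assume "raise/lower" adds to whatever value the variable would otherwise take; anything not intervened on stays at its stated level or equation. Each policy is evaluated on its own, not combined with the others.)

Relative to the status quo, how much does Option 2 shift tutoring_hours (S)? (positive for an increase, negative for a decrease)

Baseline:
  U = 134
  P = 102
  S = 34 + 4·134 − 2·102 = 366
Option 2 (U + 41, P + 57):
  U = 134 + 41 = 175
  P = 102 + 57 = 159
  S = 34 + 4·175 − 2·159 = 416
Change in S: 416 − 366 = 50

50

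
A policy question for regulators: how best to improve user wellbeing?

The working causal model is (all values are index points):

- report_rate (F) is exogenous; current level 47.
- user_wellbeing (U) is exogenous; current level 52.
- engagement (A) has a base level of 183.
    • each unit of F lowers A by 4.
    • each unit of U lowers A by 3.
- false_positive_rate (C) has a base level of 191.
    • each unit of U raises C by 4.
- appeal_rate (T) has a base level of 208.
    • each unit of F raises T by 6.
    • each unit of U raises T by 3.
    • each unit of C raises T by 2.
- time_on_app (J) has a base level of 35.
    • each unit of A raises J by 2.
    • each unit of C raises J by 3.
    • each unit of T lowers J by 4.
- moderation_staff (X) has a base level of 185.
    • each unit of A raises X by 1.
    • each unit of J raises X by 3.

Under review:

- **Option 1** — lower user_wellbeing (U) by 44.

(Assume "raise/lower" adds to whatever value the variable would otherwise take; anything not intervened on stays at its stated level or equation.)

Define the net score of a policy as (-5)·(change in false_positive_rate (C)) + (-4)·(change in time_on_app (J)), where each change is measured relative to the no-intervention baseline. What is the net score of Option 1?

-5808

Baseline:
  F = 47
  U = 52
  A = 183 − 4·47 − 3·52 = -161
  C = 191 + 4·52 = 399
  T = 208 + 6·47 + 3·52 + 2·399 = 1444
  J = 35 + 2·(-161) + 3·399 − 4·1444 = -4866
Option 1 (U − 44):
  F = 47
  U = 52 − 44 = 8
  A = 183 − 4·47 − 3·8 = -29
  C = 191 + 4·8 = 223
  T = 208 + 6·47 + 3·8 + 2·223 = 960
  J = 35 + 2·(-29) + 3·223 − 4·960 = -3194
ΔC = 223 − 399 = -176; ΔJ = -3194 − (-4866) = 1672
Score = (-5)·(-176) + (-4)·1672 = -5808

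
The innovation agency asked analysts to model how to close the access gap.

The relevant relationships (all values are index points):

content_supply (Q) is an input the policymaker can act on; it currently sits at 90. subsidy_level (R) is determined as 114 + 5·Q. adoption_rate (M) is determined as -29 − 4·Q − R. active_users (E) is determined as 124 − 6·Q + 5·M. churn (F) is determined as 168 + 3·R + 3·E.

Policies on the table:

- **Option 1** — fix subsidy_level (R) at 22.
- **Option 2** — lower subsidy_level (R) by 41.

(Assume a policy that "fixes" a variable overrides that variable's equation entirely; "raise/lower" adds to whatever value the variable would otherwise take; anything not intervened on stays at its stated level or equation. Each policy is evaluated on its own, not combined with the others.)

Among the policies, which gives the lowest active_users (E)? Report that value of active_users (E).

-4976

Option 1 (R := 22):
  Q = 90
  R = 22
  M = -29 − 4·90 − 22 = -411
  E = 124 − 6·90 + 5·(-411) = -2471
Option 2 (R − 41):
  Q = 90
  R = 114 + 5·90 (−41 from intervention) = 523
  M = -29 − 4·90 − 523 = -912
  E = 124 − 6·90 + 5·(-912) = -4976
Comparing — Option 1: E=-2471, Option 2: E=-4976. Lowest is -4976 (Option 2).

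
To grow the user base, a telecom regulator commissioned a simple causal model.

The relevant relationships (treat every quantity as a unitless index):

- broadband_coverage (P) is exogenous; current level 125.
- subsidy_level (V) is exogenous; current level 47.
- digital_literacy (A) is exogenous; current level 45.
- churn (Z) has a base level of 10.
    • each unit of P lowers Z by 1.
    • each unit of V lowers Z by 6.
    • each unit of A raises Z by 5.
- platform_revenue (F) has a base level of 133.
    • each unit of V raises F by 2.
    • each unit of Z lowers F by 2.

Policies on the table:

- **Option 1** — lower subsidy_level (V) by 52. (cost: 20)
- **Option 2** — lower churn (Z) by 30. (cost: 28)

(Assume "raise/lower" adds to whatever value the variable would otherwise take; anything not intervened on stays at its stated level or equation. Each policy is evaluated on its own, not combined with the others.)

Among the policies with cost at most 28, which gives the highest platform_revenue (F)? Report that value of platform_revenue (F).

Option 1 (V − 52):
  P = 125
  V = 47 − 52 = -5
  A = 45
  Z = 10 − 125 − 6·(-5) + 5·45 = 140
  F = 133 + 2·(-5) − 2·140 = -157
Option 2 (Z − 30):
  P = 125
  V = 47
  A = 45
  Z = 10 − 125 − 6·47 + 5·45 (−30 from intervention) = -202
  F = 133 + 2·47 − 2·(-202) = 631
Comparing — Option 1: F=-157, Option 2: F=631. Highest is 631 (Option 2).

631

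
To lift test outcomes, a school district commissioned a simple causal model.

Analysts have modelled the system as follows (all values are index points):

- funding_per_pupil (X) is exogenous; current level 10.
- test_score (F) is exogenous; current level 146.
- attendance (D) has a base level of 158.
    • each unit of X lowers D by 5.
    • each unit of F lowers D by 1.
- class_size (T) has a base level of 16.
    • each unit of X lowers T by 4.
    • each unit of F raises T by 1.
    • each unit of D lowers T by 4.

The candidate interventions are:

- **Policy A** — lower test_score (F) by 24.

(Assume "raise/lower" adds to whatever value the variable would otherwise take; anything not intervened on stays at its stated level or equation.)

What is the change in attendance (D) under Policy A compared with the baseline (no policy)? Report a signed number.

24

Baseline:
  X = 10
  F = 146
  D = 158 − 5·10 − 146 = -38
Policy A (F − 24):
  X = 10
  F = 146 − 24 = 122
  D = 158 − 5·10 − 122 = -14
Change in D: -14 − (-38) = 24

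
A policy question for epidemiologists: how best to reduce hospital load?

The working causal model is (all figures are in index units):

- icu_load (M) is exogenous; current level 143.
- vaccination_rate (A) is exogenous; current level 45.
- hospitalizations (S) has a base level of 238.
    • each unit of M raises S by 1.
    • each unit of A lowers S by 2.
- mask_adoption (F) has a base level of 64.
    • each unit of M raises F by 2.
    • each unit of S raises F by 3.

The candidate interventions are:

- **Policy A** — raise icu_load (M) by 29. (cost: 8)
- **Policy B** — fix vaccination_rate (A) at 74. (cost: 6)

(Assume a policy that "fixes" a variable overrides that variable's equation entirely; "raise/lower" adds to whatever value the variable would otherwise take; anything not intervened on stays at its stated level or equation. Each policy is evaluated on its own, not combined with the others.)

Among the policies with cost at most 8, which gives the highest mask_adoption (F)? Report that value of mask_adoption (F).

Policy A (M + 29):
  M = 143 + 29 = 172
  A = 45
  S = 238 + 172 − 2·45 = 320
  F = 64 + 2·172 + 3·320 = 1368
Policy B (A := 74):
  M = 143
  A = 74
  S = 238 + 143 − 2·74 = 233
  F = 64 + 2·143 + 3·233 = 1049
Comparing — Policy A: F=1368, Policy B: F=1049. Highest is 1368 (Policy A).

1368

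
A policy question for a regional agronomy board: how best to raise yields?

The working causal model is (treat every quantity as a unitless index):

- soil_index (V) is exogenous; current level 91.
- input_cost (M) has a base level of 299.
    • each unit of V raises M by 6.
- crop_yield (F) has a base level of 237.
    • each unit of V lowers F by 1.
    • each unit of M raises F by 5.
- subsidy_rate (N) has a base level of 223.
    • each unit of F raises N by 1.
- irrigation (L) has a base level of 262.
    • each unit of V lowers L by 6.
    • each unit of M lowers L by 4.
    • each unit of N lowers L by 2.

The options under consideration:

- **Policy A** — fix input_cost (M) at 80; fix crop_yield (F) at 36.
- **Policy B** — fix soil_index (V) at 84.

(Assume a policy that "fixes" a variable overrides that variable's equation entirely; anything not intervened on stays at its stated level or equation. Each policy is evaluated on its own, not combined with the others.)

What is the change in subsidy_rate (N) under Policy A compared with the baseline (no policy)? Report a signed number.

Baseline:
  V = 91
  M = 299 + 6·91 = 845
  F = 237 − 91 + 5·845 = 4371
  N = 223 + 4371 = 4594
Policy A (M := 80, F := 36):
  V = 91
  M = 80
  F = 36
  N = 223 + 36 = 259
Change in N: 259 − 4594 = -4335

-4335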